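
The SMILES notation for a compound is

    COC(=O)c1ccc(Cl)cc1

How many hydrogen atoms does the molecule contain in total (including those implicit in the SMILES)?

Walk through each heavy atom and fill implicit hydrogens from standard valence (C 4, N 3, O 2, S 2, halogen 1); for lowercase aromatic atoms, an aromatic c carries 1 H when it has two neighbours and 0 H with three, and aromatic n carries 0 H:
  atom 1: C, bond orders sum to 1 (valence 4) → 3 H
  atom 2: O, bond orders sum to 2 (valence 2) → 0 H
  atom 3: C, bond orders sum to 4 (valence 4) → 0 H
  atom 4: O, bond orders sum to 2 (valence 2) → 0 H
  atom 5: aromatic c, 3 neighbours → 0 H
  atom 6: aromatic c, 2 neighbours → 1 H
  atom 7: aromatic c, 2 neighbours → 1 H
  atom 8: aromatic c, 3 neighbours → 0 H
  atom 9: Cl (halogen, monovalent) → 0 H
  atom 10: aromatic c, 2 neighbours → 1 H
  atom 11: aromatic c, 2 neighbours → 1 H
Total hydrogens: 7.

7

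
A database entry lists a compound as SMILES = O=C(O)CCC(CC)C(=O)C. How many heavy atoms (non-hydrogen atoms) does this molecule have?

Every atom symbol written in the SMILES (organic subset) is one heavy atom; implicit H are not written.
Heavy atoms by element → C:8, O:3.
Total: 11.

11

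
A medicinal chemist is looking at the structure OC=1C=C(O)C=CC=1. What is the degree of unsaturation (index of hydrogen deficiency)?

4

Degree of unsaturation = (number of rings) + (number of π bonds).
Ring closures in the SMILES: 1.
π bonds: 3 double bonds (each 1 DoU) → 3 DoU from unsaturation.
Total DoU = 1 + 3 = 4.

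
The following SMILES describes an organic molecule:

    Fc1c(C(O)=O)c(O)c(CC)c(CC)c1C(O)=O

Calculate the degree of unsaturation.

6

Molecular formula: C12H13FO5.
DoU = (2C + 2 + N − H − X) / 2, where X is the halogen count and O/S are ignored.
    = (2·12 + 2 + 0 − 13 − 1) / 2 = 12 / 2 = 6.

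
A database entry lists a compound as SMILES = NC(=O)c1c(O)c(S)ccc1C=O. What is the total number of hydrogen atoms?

7

Walk through each heavy atom and fill implicit hydrogens from standard valence (C 4, N 3, O 2, S 2, halogen 1); for lowercase aromatic atoms, an aromatic c carries 1 H when it has two neighbours and 0 H with three, and aromatic n carries 0 H:
  atom 1: N, bond orders sum to 1 (valence 3) → 2 H
  atom 2: C, bond orders sum to 4 (valence 4) → 0 H
  atom 3: O, bond orders sum to 2 (valence 2) → 0 H
  atom 4: aromatic c, 3 neighbours → 0 H
  atom 5: aromatic c, 3 neighbours → 0 H
  atom 6: O, bond orders sum to 1 (valence 2) → 1 H
  atom 7: aromatic c, 3 neighbours → 0 H
  atom 8: S, bond orders sum to 1 (valence 2) → 1 H
  atom 9: aromatic c, 2 neighbours → 1 H
  atom 10: aromatic c, 2 neighbours → 1 H
  atom 11: aromatic c, 3 neighbours → 0 H
  atom 12: C, bond orders sum to 3 (valence 4) → 1 H
  atom 13: O, bond orders sum to 2 (valence 2) → 0 H
Total hydrogens: 7.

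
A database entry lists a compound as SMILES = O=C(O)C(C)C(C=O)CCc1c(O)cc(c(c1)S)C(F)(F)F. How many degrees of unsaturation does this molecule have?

6

Molecular formula: C14H15F3O4S.
DoU = (2C + 2 + N − H − X) / 2, where X is the halogen count and O/S are ignored.
    = (2·14 + 2 + 0 − 15 − 3) / 2 = 12 / 2 = 6.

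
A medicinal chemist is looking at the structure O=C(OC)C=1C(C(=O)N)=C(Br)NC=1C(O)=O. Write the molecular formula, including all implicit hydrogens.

C8H7BrN2O5

Walk through each heavy atom and fill implicit hydrogens from standard valence (C 4, N 3, O 2, S 2, halogen 1):
  atom 1: O, bond orders sum to 2 (valence 2) → 0 H
  atom 2: C, bond orders sum to 4 (valence 4) → 0 H
  atom 3: O, bond orders sum to 2 (valence 2) → 0 H
  atom 4: C, bond orders sum to 1 (valence 4) → 3 H
  atom 5: C, bond orders sum to 4 (valence 4) → 0 H
  atom 6: C, bond orders sum to 4 (valence 4) → 0 H
  atom 7: C, bond orders sum to 4 (valence 4) → 0 H
  atom 8: O, bond orders sum to 2 (valence 2) → 0 H
  atom 9: N, bond orders sum to 1 (valence 3) → 2 H
  atom 10: C, bond orders sum to 4 (valence 4) → 0 H
  atom 11: Br (halogen, monovalent) → 0 H
  atom 12: N, bond orders sum to 2 (valence 3) → 1 H
  atom 13: C, bond orders sum to 4 (valence 4) → 0 H
  atom 14: C, bond orders sum to 4 (valence 4) → 0 H
  atom 15: O, bond orders sum to 1 (valence 2) → 1 H
  atom 16: O, bond orders sum to 2 (valence 2) → 0 H
Totals → C:8, H:7, Br:1, N:2, O:5.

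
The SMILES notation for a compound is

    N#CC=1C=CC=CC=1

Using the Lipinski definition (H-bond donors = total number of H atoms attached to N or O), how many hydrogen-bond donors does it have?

Donors: find every N or O and count the H atoms it carries.
  atom 1 (N): bond orders sum to 3 → 0 H
Lipinski HBD = 0.

0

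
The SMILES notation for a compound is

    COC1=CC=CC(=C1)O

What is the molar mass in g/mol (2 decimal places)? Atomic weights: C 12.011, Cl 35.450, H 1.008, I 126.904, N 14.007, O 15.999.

124.14 g/mol

First, the molecular formula is C7H8O2 (counting implicit H from valence).
  C: 7 × 12.011 = 84.077
  H: 8 × 1.008 = 8.064
  O: 2 × 15.999 = 31.998
Sum: 7×12.011 + 8×1.008 + 2×15.999 = 124.139 → 124.14 g/mol.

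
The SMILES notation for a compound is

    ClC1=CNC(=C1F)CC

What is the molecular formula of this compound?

C6H7ClFN

Walk through each heavy atom and fill implicit hydrogens from standard valence (C 4, N 3, O 2, S 2, halogen 1):
  atom 1: Cl (halogen, monovalent) → 0 H
  atom 2: C, bond orders sum to 4 (valence 4) → 0 H
  atom 3: C, bond orders sum to 3 (valence 4) → 1 H
  atom 4: N, bond orders sum to 2 (valence 3) → 1 H
  atom 5: C, bond orders sum to 4 (valence 4) → 0 H
  atom 6: C, bond orders sum to 4 (valence 4) → 0 H
  atom 7: F (halogen, monovalent) → 0 H
  atom 8: C, bond orders sum to 2 (valence 4) → 2 H
  atom 9: C, bond orders sum to 1 (valence 4) → 3 H
Totals → C:6, H:7, Cl:1, F:1, N:1.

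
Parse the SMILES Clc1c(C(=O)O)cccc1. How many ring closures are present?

1

In SMILES, each pair of matching ring-closure digits denotes one ring-closing bond; the number of such bonds equals the number of independent rings.
Ring-closure bonds here: 1.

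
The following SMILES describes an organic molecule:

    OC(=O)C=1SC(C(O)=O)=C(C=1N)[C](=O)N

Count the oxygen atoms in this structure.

Scan the SMILES for O atoms (remember two-letter symbols like Cl and Br are single atoms).
Oxygen count: 5.

5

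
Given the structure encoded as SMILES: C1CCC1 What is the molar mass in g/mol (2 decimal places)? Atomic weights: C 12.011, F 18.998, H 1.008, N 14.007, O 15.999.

56.11 g/mol

First, the molecular formula is C4H8 (counting implicit H from valence).
  C: 4 × 12.011 = 48.044
  H: 8 × 1.008 = 8.064
Sum: 4×12.011 + 8×1.008 = 56.108 → 56.11 g/mol.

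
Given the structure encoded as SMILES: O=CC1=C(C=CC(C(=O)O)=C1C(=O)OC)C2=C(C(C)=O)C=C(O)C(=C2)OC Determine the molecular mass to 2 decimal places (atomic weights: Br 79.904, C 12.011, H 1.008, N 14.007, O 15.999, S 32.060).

First, the molecular formula is C19H16O8 (counting implicit H from valence).
  C: 19 × 12.011 = 228.209
  H: 16 × 1.008 = 16.128
  O: 8 × 15.999 = 127.992
Sum: 19×12.011 + 16×1.008 + 8×15.999 = 372.329 → 372.33 g/mol.

372.33 g/mol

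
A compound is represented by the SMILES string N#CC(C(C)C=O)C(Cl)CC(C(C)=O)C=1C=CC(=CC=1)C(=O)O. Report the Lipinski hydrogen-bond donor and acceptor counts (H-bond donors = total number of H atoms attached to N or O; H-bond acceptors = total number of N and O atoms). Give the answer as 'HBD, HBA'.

Donors: find every N or O and count the H atoms it carries.
  atom 1 (N): bond orders sum to 3 → 0 H
  atom 7 (O): bond orders sum to 2 → 0 H
  atom 14 (O): bond orders sum to 2 → 0 H
  atom 22 (O): bond orders sum to 2 → 0 H
  atom 23 (O): bond orders sum to 1 → 1 H
Lipinski HBD = 1.
Acceptors: N atoms = 1, O atoms = 4 → HBA = 5.

1, 5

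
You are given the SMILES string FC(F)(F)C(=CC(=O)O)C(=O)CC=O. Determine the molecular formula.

Walk through each heavy atom and fill implicit hydrogens from standard valence (C 4, N 3, O 2, S 2, halogen 1):
  atom 1: F (halogen, monovalent) → 0 H
  atom 2: C, bond orders sum to 4 (valence 4) → 0 H
  atom 3: F (halogen, monovalent) → 0 H
  atom 4: F (halogen, monovalent) → 0 H
  atom 5: C, bond orders sum to 4 (valence 4) → 0 H
  atom 6: C, bond orders sum to 3 (valence 4) → 1 H
  atom 7: C, bond orders sum to 4 (valence 4) → 0 H
  atom 8: O, bond orders sum to 2 (valence 2) → 0 H
  atom 9: O, bond orders sum to 1 (valence 2) → 1 H
  atom 10: C, bond orders sum to 4 (valence 4) → 0 H
  atom 11: O, bond orders sum to 2 (valence 2) → 0 H
  atom 12: C, bond orders sum to 2 (valence 4) → 2 H
  atom 13: C, bond orders sum to 3 (valence 4) → 1 H
  atom 14: O, bond orders sum to 2 (valence 2) → 0 H
Totals → C:7, H:5, F:3, O:4.

C7H5F3O4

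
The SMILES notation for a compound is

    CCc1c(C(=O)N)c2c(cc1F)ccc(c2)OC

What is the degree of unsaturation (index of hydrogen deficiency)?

Molecular formula: C14H14FNO2.
DoU = (2C + 2 + N − H − X) / 2, where X is the halogen count and O/S are ignored.
    = (2·14 + 2 + 1 − 14 − 1) / 2 = 16 / 2 = 8.

8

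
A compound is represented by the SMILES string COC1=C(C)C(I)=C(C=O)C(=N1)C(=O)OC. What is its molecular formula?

C10H10INO4

Walk through each heavy atom and fill implicit hydrogens from standard valence (C 4, N 3, O 2, S 2, halogen 1):
  atom 1: C, bond orders sum to 1 (valence 4) → 3 H
  atom 2: O, bond orders sum to 2 (valence 2) → 0 H
  atom 3: C, bond orders sum to 4 (valence 4) → 0 H
  atom 4: C, bond orders sum to 4 (valence 4) → 0 H
  atom 5: C, bond orders sum to 1 (valence 4) → 3 H
  atom 6: C, bond orders sum to 4 (valence 4) → 0 H
  atom 7: I (halogen, monovalent) → 0 H
  atom 8: C, bond orders sum to 4 (valence 4) → 0 H
  atom 9: C, bond orders sum to 3 (valence 4) → 1 H
  atom 10: O, bond orders sum to 2 (valence 2) → 0 H
  atom 11: C, bond orders sum to 4 (valence 4) → 0 H
  atom 12: N, bond orders sum to 3 (valence 3) → 0 H
  atom 13: C, bond orders sum to 4 (valence 4) → 0 H
  atom 14: O, bond orders sum to 2 (valence 2) → 0 H
  atom 15: O, bond orders sum to 2 (valence 2) → 0 H
  atom 16: C, bond orders sum to 1 (valence 4) → 3 H
Totals → C:10, H:10, I:1, N:1, O:4.
In Hill order: C10H10INO4.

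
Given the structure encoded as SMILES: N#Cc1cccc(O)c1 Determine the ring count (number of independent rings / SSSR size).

In SMILES, each pair of matching ring-closure digits denotes one ring-closing bond; the number of such bonds equals the number of independent rings.
Ring-closure bonds here: 1.

1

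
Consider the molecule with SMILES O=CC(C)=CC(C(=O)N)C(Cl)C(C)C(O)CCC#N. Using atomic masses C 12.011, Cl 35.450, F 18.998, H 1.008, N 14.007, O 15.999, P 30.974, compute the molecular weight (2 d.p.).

286.76 g/mol

First, the molecular formula is C13H19ClN2O3 (counting implicit H from valence).
  C: 13 × 12.011 = 156.143
  Cl: 1 × 35.450 = 35.450
  H: 19 × 1.008 = 19.152
  N: 2 × 14.007 = 28.014
  O: 3 × 15.999 = 47.997
Sum: 13×12.011 + 1×35.450 + 19×1.008 + 2×14.007 + 3×15.999 = 286.756 → 286.76 g/mol.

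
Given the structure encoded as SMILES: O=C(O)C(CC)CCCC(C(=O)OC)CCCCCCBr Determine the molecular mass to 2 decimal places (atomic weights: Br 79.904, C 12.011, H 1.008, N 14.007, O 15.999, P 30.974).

365.31 g/mol

First, the molecular formula is C16H29BrO4 (counting implicit H from valence).
  Br: 1 × 79.904 = 79.904
  C: 16 × 12.011 = 192.176
  H: 29 × 1.008 = 29.232
  O: 4 × 15.999 = 63.996
Sum: 1×79.904 + 16×12.011 + 29×1.008 + 4×15.999 = 365.308 → 365.31 g/mol.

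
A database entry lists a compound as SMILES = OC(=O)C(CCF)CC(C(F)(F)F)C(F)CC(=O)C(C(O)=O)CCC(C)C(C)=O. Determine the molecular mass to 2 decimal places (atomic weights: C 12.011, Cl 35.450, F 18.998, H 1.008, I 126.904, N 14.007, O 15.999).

First, the molecular formula is C18H25F5O6 (counting implicit H from valence).
  C: 18 × 12.011 = 216.198
  F: 5 × 18.998 = 94.990
  H: 25 × 1.008 = 25.200
  O: 6 × 15.999 = 95.994
Sum: 18×12.011 + 5×18.998 + 25×1.008 + 6×15.999 = 432.382 → 432.38 g/mol.

432.38 g/mol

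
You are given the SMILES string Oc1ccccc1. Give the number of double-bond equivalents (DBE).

Molecular formula: C6H6O.
DoU = (2C + 2 + N − H − X) / 2, where X is the halogen count and O/S are ignored.
    = (2·6 + 2 + 0 − 6 − 0) / 2 = 8 / 2 = 4.

4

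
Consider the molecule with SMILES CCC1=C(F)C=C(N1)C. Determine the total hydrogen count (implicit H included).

Walk through each heavy atom and fill implicit hydrogens from standard valence (C 4, N 3, O 2, S 2, halogen 1):
  atom 1: C, bond orders sum to 1 (valence 4) → 3 H
  atom 2: C, bond orders sum to 2 (valence 4) → 2 H
  atom 3: C, bond orders sum to 4 (valence 4) → 0 H
  atom 4: C, bond orders sum to 4 (valence 4) → 0 H
  atom 5: F (halogen, monovalent) → 0 H
  atom 6: C, bond orders sum to 3 (valence 4) → 1 H
  atom 7: C, bond orders sum to 4 (valence 4) → 0 H
  atom 8: N, bond orders sum to 2 (valence 3) → 1 H
  atom 9: C, bond orders sum to 1 (valence 4) → 3 H
Total hydrogens: 10.

10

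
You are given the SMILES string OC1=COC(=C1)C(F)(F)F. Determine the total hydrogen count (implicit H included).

Walk through each heavy atom and fill implicit hydrogens from standard valence (C 4, N 3, O 2, S 2, halogen 1):
  atom 1: O, bond orders sum to 1 (valence 2) → 1 H
  atom 2: C, bond orders sum to 4 (valence 4) → 0 H
  atom 3: C, bond orders sum to 3 (valence 4) → 1 H
  atom 4: O, bond orders sum to 2 (valence 2) → 0 H
  atom 5: C, bond orders sum to 4 (valence 4) → 0 H
  atom 6: C, bond orders sum to 3 (valence 4) → 1 H
  atom 7: C, bond orders sum to 4 (valence 4) → 0 H
  atom 8: F (halogen, monovalent) → 0 H
  atom 9: F (halogen, monovalent) → 0 H
  atom 10: F (halogen, monovalent) → 0 H
Total hydrogens: 3.

3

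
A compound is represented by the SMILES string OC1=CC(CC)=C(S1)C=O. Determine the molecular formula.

Walk through each heavy atom and fill implicit hydrogens from standard valence (C 4, N 3, O 2, S 2, halogen 1):
  atom 1: O, bond orders sum to 1 (valence 2) → 1 H
  atom 2: C, bond orders sum to 4 (valence 4) → 0 H
  atom 3: C, bond orders sum to 3 (valence 4) → 1 H
  atom 4: C, bond orders sum to 4 (valence 4) → 0 H
  atom 5: C, bond orders sum to 2 (valence 4) → 2 H
  atom 6: C, bond orders sum to 1 (valence 4) → 3 H
  atom 7: C, bond orders sum to 4 (valence 4) → 0 H
  atom 8: S, bond orders sum to 2 (valence 2) → 0 H
  atom 9: C, bond orders sum to 3 (valence 4) → 1 H
  atom 10: O, bond orders sum to 2 (valence 2) → 0 H
Totals → C:7, H:8, O:2, S:1.

C7H8O2S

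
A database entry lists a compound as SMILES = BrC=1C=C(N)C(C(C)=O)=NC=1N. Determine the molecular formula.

Walk through each heavy atom and fill implicit hydrogens from standard valence (C 4, N 3, O 2, S 2, halogen 1):
  atom 1: Br (halogen, monovalent) → 0 H
  atom 2: C, bond orders sum to 4 (valence 4) → 0 H
  atom 3: C, bond orders sum to 3 (valence 4) → 1 H
  atom 4: C, bond orders sum to 4 (valence 4) → 0 H
  atom 5: N, bond orders sum to 1 (valence 3) → 2 H
  atom 6: C, bond orders sum to 4 (valence 4) → 0 H
  atom 7: C, bond orders sum to 4 (valence 4) → 0 H
  atom 8: C, bond orders sum to 1 (valence 4) → 3 H
  atom 9: O, bond orders sum to 2 (valence 2) → 0 H
  atom 10: N, bond orders sum to 3 (valence 3) → 0 H
  atom 11: C, bond orders sum to 4 (valence 4) → 0 H
  atom 12: N, bond orders sum to 1 (valence 3) → 2 H
Totals → C:7, H:8, Br:1, N:3, O:1.
In Hill order: C7H8BrN3O.

C7H8BrN3O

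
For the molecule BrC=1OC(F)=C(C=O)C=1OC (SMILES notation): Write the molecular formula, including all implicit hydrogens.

C6H4BrFO3

Walk through each heavy atom and fill implicit hydrogens from standard valence (C 4, N 3, O 2, S 2, halogen 1):
  atom 1: Br (halogen, monovalent) → 0 H
  atom 2: C, bond orders sum to 4 (valence 4) → 0 H
  atom 3: O, bond orders sum to 2 (valence 2) → 0 H
  atom 4: C, bond orders sum to 4 (valence 4) → 0 H
  atom 5: F (halogen, monovalent) → 0 H
  atom 6: C, bond orders sum to 4 (valence 4) → 0 H
  atom 7: C, bond orders sum to 3 (valence 4) → 1 H
  atom 8: O, bond orders sum to 2 (valence 2) → 0 H
  atom 9: C, bond orders sum to 4 (valence 4) → 0 H
  atom 10: O, bond orders sum to 2 (valence 2) → 0 H
  atom 11: C, bond orders sum to 1 (valence 4) → 3 H
Totals → C:6, H:4, Br:1, F:1, O:3.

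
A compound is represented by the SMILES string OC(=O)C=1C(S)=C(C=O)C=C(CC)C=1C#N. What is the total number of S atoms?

1

Scan the SMILES for S atoms (remember two-letter symbols like Cl and Br are single atoms).
Sulfur count: 1.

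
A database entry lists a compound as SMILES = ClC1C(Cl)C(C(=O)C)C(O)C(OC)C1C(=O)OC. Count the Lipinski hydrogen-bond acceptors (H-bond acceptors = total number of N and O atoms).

5

N atoms: 0; O atoms: 5.
Lipinski HBA = 0 + 5 = 5.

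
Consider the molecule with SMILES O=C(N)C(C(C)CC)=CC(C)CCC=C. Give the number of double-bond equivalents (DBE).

Degree of unsaturation = (number of rings) + (number of π bonds).
Ring closures in the SMILES: 0.
π bonds: 3 double bonds (each 1 DoU) → 3 DoU from unsaturation.
Total DoU = 0 + 3 = 3.

3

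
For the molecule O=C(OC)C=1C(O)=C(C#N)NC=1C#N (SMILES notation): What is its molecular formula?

C8H5N3O3

Walk through each heavy atom and fill implicit hydrogens from standard valence (C 4, N 3, O 2, S 2, halogen 1):
  atom 1: O, bond orders sum to 2 (valence 2) → 0 H
  atom 2: C, bond orders sum to 4 (valence 4) → 0 H
  atom 3: O, bond orders sum to 2 (valence 2) → 0 H
  atom 4: C, bond orders sum to 1 (valence 4) → 3 H
  atom 5: C, bond orders sum to 4 (valence 4) → 0 H
  atom 6: C, bond orders sum to 4 (valence 4) → 0 H
  atom 7: O, bond orders sum to 1 (valence 2) → 1 H
  atom 8: C, bond orders sum to 4 (valence 4) → 0 H
  atom 9: C, bond orders sum to 4 (valence 4) → 0 H
  atom 10: N, bond orders sum to 3 (valence 3) → 0 H
  atom 11: N, bond orders sum to 2 (valence 3) → 1 H
  atom 12: C, bond orders sum to 4 (valence 4) → 0 H
  atom 13: C, bond orders sum to 4 (valence 4) → 0 H
  atom 14: N, bond orders sum to 3 (valence 3) → 0 H
Totals → C:8, H:5, N:3, O:3.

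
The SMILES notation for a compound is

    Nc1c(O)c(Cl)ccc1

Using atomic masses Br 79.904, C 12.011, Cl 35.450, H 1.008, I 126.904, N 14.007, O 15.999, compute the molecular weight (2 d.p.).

First, the molecular formula is C6H6ClNO (counting implicit H from valence).
  C: 6 × 12.011 = 72.066
  Cl: 1 × 35.450 = 35.450
  H: 6 × 1.008 = 6.048
  N: 1 × 14.007 = 14.007
  O: 1 × 15.999 = 15.999
Sum: 6×12.011 + 1×35.450 + 6×1.008 + 1×14.007 + 1×15.999 = 143.570 → 143.57 g/mol.

143.57 g/mol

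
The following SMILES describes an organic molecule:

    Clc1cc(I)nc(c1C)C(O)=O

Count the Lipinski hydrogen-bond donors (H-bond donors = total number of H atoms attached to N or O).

1

Donors: find every N or O and count the H atoms it carries.
  atom 6 (N): bond orders sum to 3 → 0 H
  atom 11 (O): bond orders sum to 1 → 1 H
  atom 12 (O): bond orders sum to 2 → 0 H
Lipinski HBD = 1.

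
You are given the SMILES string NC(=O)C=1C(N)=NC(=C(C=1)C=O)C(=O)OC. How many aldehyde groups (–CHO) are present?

1

The aldehyde motif appears at heavy-atom position 11 in the SMILES.
Other groups present: 1 amide, 1 ester, 1 primary amine.
Aldehyde count: 1.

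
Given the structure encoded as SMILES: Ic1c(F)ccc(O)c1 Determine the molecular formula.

Walk through each heavy atom and fill implicit hydrogens from standard valence (C 4, N 3, O 2, S 2, halogen 1); for lowercase aromatic atoms, an aromatic c carries 1 H when it has two neighbours and 0 H with three, and aromatic n carries 0 H:
  atom 1: I (halogen, monovalent) → 0 H
  atom 2: aromatic c, 3 neighbours → 0 H
  atom 3: aromatic c, 3 neighbours → 0 H
  atom 4: F (halogen, monovalent) → 0 H
  atom 5: aromatic c, 2 neighbours → 1 H
  atom 6: aromatic c, 2 neighbours → 1 H
  atom 7: aromatic c, 3 neighbours → 0 H
  atom 8: O, bond orders sum to 1 (valence 2) → 1 H
  atom 9: aromatic c, 2 neighbours → 1 H
Totals → C:6, H:4, F:1, I:1, O:1.

C6H4FIO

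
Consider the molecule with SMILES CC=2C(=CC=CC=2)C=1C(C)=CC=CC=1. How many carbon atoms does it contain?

Count every carbon token in the SMILES (each C, including those in ring-closure positions and inside branches).
Carbon count: 14.

14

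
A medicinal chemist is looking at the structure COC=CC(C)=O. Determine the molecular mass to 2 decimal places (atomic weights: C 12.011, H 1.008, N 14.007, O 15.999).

First, the molecular formula is C5H8O2 (counting implicit H from valence).
  C: 5 × 12.011 = 60.055
  H: 8 × 1.008 = 8.064
  O: 2 × 15.999 = 31.998
Sum: 5×12.011 + 8×1.008 + 2×15.999 = 100.117 → 100.12 g/mol.

100.12 g/mol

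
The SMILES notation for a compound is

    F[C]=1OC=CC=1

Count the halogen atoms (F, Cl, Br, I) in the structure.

1

Halogen atoms appear at heavy-atom position 1 (1×F).
Halogen count: 1.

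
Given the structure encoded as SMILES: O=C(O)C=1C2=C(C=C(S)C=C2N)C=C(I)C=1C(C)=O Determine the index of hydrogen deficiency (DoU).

9

Degree of unsaturation = (number of rings) + (number of π bonds).
Ring closures in the SMILES: 2.
π bonds: 7 double bonds (each 1 DoU) → 7 DoU from unsaturation.
Total DoU = 2 + 7 = 9.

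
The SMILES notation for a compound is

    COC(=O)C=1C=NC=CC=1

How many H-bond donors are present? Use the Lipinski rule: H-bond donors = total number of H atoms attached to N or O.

Donors: find every N or O and count the H atoms it carries.
  atom 2 (O): bond orders sum to 2 → 0 H
  atom 4 (O): bond orders sum to 2 → 0 H
  atom 7 (N): bond orders sum to 3 → 0 H
Lipinski HBD = 0.

0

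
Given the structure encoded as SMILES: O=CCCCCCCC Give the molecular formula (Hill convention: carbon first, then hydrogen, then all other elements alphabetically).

Walk through each heavy atom and fill implicit hydrogens from standard valence (C 4, N 3, O 2, S 2, halogen 1):
  atom 1: O, bond orders sum to 2 (valence 2) → 0 H
  atom 2: C, bond orders sum to 3 (valence 4) → 1 H
  atom 3: C, bond orders sum to 2 (valence 4) → 2 H
  atom 4: C, bond orders sum to 2 (valence 4) → 2 H
  atom 5: C, bond orders sum to 2 (valence 4) → 2 H
  atom 6: C, bond orders sum to 2 (valence 4) → 2 H
  atom 7: C, bond orders sum to 2 (valence 4) → 2 H
  atom 8: C, bond orders sum to 2 (valence 4) → 2 H
  atom 9: C, bond orders sum to 1 (valence 4) → 3 H
Totals → C:8, H:16, O:1.

C8H16O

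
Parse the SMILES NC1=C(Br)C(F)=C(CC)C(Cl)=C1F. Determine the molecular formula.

C8H7BrClF2N

Walk through each heavy atom and fill implicit hydrogens from standard valence (C 4, N 3, O 2, S 2, halogen 1):
  atom 1: N, bond orders sum to 1 (valence 3) → 2 H
  atom 2: C, bond orders sum to 4 (valence 4) → 0 H
  atom 3: C, bond orders sum to 4 (valence 4) → 0 H
  atom 4: Br (halogen, monovalent) → 0 H
  atom 5: C, bond orders sum to 4 (valence 4) → 0 H
  atom 6: F (halogen, monovalent) → 0 H
  atom 7: C, bond orders sum to 4 (valence 4) → 0 H
  atom 8: C, bond orders sum to 2 (valence 4) → 2 H
  atom 9: C, bond orders sum to 1 (valence 4) → 3 H
  atom 10: C, bond orders sum to 4 (valence 4) → 0 H
  atom 11: Cl (halogen, monovalent) → 0 H
  atom 12: C, bond orders sum to 4 (valence 4) → 0 H
  atom 13: F (halogen, monovalent) → 0 H
Totals → C:8, H:7, Br:1, Cl:1, F:2, N:1.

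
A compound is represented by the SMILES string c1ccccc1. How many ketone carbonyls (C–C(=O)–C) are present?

Scan the SMILES for the ketone motif — none present.

0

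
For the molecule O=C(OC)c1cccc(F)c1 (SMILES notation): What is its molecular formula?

C8H7FO2

Walk through each heavy atom and fill implicit hydrogens from standard valence (C 4, N 3, O 2, S 2, halogen 1); for lowercase aromatic atoms, an aromatic c carries 1 H when it has two neighbours and 0 H with three, and aromatic n carries 0 H:
  atom 1: O, bond orders sum to 2 (valence 2) → 0 H
  atom 2: C, bond orders sum to 4 (valence 4) → 0 H
  atom 3: O, bond orders sum to 2 (valence 2) → 0 H
  atom 4: C, bond orders sum to 1 (valence 4) → 3 H
  atom 5: aromatic c, 3 neighbours → 0 H
  atom 6: aromatic c, 2 neighbours → 1 H
  atom 7: aromatic c, 2 neighbours → 1 H
  atom 8: aromatic c, 2 neighbours → 1 H
  atom 9: aromatic c, 3 neighbours → 0 H
  atom 10: F (halogen, monovalent) → 0 H
  atom 11: aromatic c, 2 neighbours → 1 H
Totals → C:8, H:7, F:1, O:2.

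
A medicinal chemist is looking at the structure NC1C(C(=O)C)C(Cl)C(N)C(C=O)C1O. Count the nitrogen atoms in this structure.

2

Scan the SMILES for N atoms (remember two-letter symbols like Cl and Br are single atoms).
Nitrogen count: 2.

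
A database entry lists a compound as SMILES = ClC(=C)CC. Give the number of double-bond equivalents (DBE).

1

Degree of unsaturation = (number of rings) + (number of π bonds).
Ring closures in the SMILES: 0.
π bonds: 1 double bond (each 1 DoU) → 1 DoU from unsaturation.
Total DoU = 0 + 1 = 1.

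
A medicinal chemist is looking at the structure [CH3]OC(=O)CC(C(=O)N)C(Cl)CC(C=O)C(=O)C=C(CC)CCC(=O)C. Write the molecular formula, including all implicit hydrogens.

Walk through each heavy atom and fill implicit hydrogens from standard valence (C 4, N 3, O 2, S 2, halogen 1):
  atom 1: C with explicit H count 3
  atom 2: O, bond orders sum to 2 (valence 2) → 0 H
  atom 3: C, bond orders sum to 4 (valence 4) → 0 H
  atom 4: O, bond orders sum to 2 (valence 2) → 0 H
  atom 5: C, bond orders sum to 2 (valence 4) → 2 H
  atom 6: C, bond orders sum to 3 (valence 4) → 1 H
  atom 7: C, bond orders sum to 4 (valence 4) → 0 H
  atom 8: O, bond orders sum to 2 (valence 2) → 0 H
  atom 9: N, bond orders sum to 1 (valence 3) → 2 H
  atom 10: C, bond orders sum to 3 (valence 4) → 1 H
  atom 11: Cl (halogen, monovalent) → 0 H
  atom 12: C, bond orders sum to 2 (valence 4) → 2 H
  atom 13: C, bond orders sum to 3 (valence 4) → 1 H
  atom 14: C, bond orders sum to 3 (valence 4) → 1 H
  atom 15: O, bond orders sum to 2 (valence 2) → 0 H
  atom 16: C, bond orders sum to 4 (valence 4) → 0 H
  atom 17: O, bond orders sum to 2 (valence 2) → 0 H
  atom 18: C, bond orders sum to 3 (valence 4) → 1 H
  atom 19: C, bond orders sum to 4 (valence 4) → 0 H
  atom 20: C, bond orders sum to 2 (valence 4) → 2 H
  atom 21: C, bond orders sum to 1 (valence 4) → 3 H
  atom 22: C, bond orders sum to 2 (valence 4) → 2 H
  atom 23: C, bond orders sum to 2 (valence 4) → 2 H
  atom 24: C, bond orders sum to 4 (valence 4) → 0 H
  atom 25: O, bond orders sum to 2 (valence 2) → 0 H
  atom 26: C, bond orders sum to 1 (valence 4) → 3 H
Totals → C:18, H:26, Cl:1, N:1, O:6.

C18H26ClNO6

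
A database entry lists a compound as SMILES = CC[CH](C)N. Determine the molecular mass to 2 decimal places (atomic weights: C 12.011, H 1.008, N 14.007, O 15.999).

73.14 g/mol

First, the molecular formula is C4H11N (counting implicit H from valence).
  C: 4 × 12.011 = 48.044
  H: 11 × 1.008 = 11.088
  N: 1 × 14.007 = 14.007
Sum: 4×12.011 + 11×1.008 + 1×14.007 = 73.139 → 73.14 g/mol.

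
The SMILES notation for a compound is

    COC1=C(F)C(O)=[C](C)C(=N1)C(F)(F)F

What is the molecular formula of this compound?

C8H7F4NO2

Walk through each heavy atom and fill implicit hydrogens from standard valence (C 4, N 3, O 2, S 2, halogen 1):
  atom 1: C, bond orders sum to 1 (valence 4) → 3 H
  atom 2: O, bond orders sum to 2 (valence 2) → 0 H
  atom 3: C, bond orders sum to 4 (valence 4) → 0 H
  atom 4: C, bond orders sum to 4 (valence 4) → 0 H
  atom 5: F (halogen, monovalent) → 0 H
  atom 6: C, bond orders sum to 4 (valence 4) → 0 H
  atom 7: O, bond orders sum to 1 (valence 2) → 1 H
  atom 8: C with explicit H count 0
  atom 9: C, bond orders sum to 1 (valence 4) → 3 H
  atom 10: C, bond orders sum to 4 (valence 4) → 0 H
  atom 11: N, bond orders sum to 3 (valence 3) → 0 H
  atom 12: C, bond orders sum to 4 (valence 4) → 0 H
  atom 13: F (halogen, monovalent) → 0 H
  atom 14: F (halogen, monovalent) → 0 H
  atom 15: F (halogen, monovalent) → 0 H
Totals → C:8, H:7, F:4, N:1, O:2.
In Hill order: C8H7F4NO2.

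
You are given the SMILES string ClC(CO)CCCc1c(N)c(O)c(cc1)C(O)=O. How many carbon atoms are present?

12

Count every carbon token in the SMILES (each C, including those in ring-closure positions and inside branches).
Carbon count: 12.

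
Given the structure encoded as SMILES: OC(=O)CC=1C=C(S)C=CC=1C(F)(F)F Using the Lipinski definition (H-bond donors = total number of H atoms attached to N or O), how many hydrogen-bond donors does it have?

1

Donors: find every N or O and count the H atoms it carries.
  atom 1 (O): bond orders sum to 1 → 1 H
  atom 3 (O): bond orders sum to 2 → 0 H
Lipinski HBD = 1.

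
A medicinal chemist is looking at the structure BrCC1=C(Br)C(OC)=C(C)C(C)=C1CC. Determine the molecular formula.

Walk through each heavy atom and fill implicit hydrogens from standard valence (C 4, N 3, O 2, S 2, halogen 1):
  atom 1: Br (halogen, monovalent) → 0 H
  atom 2: C, bond orders sum to 2 (valence 4) → 2 H
  atom 3: C, bond orders sum to 4 (valence 4) → 0 H
  atom 4: C, bond orders sum to 4 (valence 4) → 0 H
  atom 5: Br (halogen, monovalent) → 0 H
  atom 6: C, bond orders sum to 4 (valence 4) → 0 H
  atom 7: O, bond orders sum to 2 (valence 2) → 0 H
  atom 8: C, bond orders sum to 1 (valence 4) → 3 H
  atom 9: C, bond orders sum to 4 (valence 4) → 0 H
  atom 10: C, bond orders sum to 1 (valence 4) → 3 H
  atom 11: C, bond orders sum to 4 (valence 4) → 0 H
  atom 12: C, bond orders sum to 1 (valence 4) → 3 H
  atom 13: C, bond orders sum to 4 (valence 4) → 0 H
  atom 14: C, bond orders sum to 2 (valence 4) → 2 H
  atom 15: C, bond orders sum to 1 (valence 4) → 3 H
Totals → C:12, H:16, Br:2, O:1.
In Hill order: C12H16Br2O.

C12H16Br2O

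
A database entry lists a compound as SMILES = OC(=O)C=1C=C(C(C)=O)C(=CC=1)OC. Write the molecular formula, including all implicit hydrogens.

C10H10O4

Walk through each heavy atom and fill implicit hydrogens from standard valence (C 4, N 3, O 2, S 2, halogen 1):
  atom 1: O, bond orders sum to 1 (valence 2) → 1 H
  atom 2: C, bond orders sum to 4 (valence 4) → 0 H
  atom 3: O, bond orders sum to 2 (valence 2) → 0 H
  atom 4: C, bond orders sum to 4 (valence 4) → 0 H
  atom 5: C, bond orders sum to 3 (valence 4) → 1 H
  atom 6: C, bond orders sum to 4 (valence 4) → 0 H
  atom 7: C, bond orders sum to 4 (valence 4) → 0 H
  atom 8: C, bond orders sum to 1 (valence 4) → 3 H
  atom 9: O, bond orders sum to 2 (valence 2) → 0 H
  atom 10: C, bond orders sum to 4 (valence 4) → 0 H
  atom 11: C, bond orders sum to 3 (valence 4) → 1 H
  atom 12: C, bond orders sum to 3 (valence 4) → 1 H
  atom 13: O, bond orders sum to 2 (valence 2) → 0 H
  atom 14: C, bond orders sum to 1 (valence 4) → 3 H
Totals → C:10, H:10, O:4.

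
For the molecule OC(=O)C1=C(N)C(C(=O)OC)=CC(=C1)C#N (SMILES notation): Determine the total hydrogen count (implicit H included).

8

Walk through each heavy atom and fill implicit hydrogens from standard valence (C 4, N 3, O 2, S 2, halogen 1):
  atom 1: O, bond orders sum to 1 (valence 2) → 1 H
  atom 2: C, bond orders sum to 4 (valence 4) → 0 H
  atom 3: O, bond orders sum to 2 (valence 2) → 0 H
  atom 4: C, bond orders sum to 4 (valence 4) → 0 H
  atom 5: C, bond orders sum to 4 (valence 4) → 0 H
  atom 6: N, bond orders sum to 1 (valence 3) → 2 H
  atom 7: C, bond orders sum to 4 (valence 4) → 0 H
  atom 8: C, bond orders sum to 4 (valence 4) → 0 H
  atom 9: O, bond orders sum to 2 (valence 2) → 0 H
  atom 10: O, bond orders sum to 2 (valence 2) → 0 H
  atom 11: C, bond orders sum to 1 (valence 4) → 3 H
  atom 12: C, bond orders sum to 3 (valence 4) → 1 H
  atom 13: C, bond orders sum to 4 (valence 4) → 0 H
  atom 14: C, bond orders sum to 3 (valence 4) → 1 H
  atom 15: C, bond orders sum to 4 (valence 4) → 0 H
  atom 16: N, bond orders sum to 3 (valence 3) → 0 H
Total hydrogens: 8.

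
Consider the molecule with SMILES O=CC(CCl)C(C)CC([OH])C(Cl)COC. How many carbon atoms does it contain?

Count every carbon token in the SMILES (each C, including those in ring-closure positions and inside branches).
Carbon count: 10.

10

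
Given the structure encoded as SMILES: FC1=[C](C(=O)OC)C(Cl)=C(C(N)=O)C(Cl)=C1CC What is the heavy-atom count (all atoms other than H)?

18

Every atom symbol written in the SMILES (organic subset) is one heavy atom; implicit H are not written.
Heavy atoms by element → C:11, Cl:2, F:1, N:1, O:3.
Total: 18.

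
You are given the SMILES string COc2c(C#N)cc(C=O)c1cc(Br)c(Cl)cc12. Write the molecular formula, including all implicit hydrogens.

C13H7BrClNO2

Walk through each heavy atom and fill implicit hydrogens from standard valence (C 4, N 3, O 2, S 2, halogen 1); for lowercase aromatic atoms, an aromatic c carries 1 H when it has two neighbours and 0 H with three, and aromatic n carries 0 H:
  atom 1: C, bond orders sum to 1 (valence 4) → 3 H
  atom 2: O, bond orders sum to 2 (valence 2) → 0 H
  atom 3: aromatic c, 3 neighbours → 0 H
  atom 4: aromatic c, 3 neighbours → 0 H
  atom 5: C, bond orders sum to 4 (valence 4) → 0 H
  atom 6: N, bond orders sum to 3 (valence 3) → 0 H
  atom 7: aromatic c, 2 neighbours → 1 H
  atom 8: aromatic c, 3 neighbours → 0 H
  atom 9: C, bond orders sum to 3 (valence 4) → 1 H
  atom 10: O, bond orders sum to 2 (valence 2) → 0 H
  atom 11: aromatic c, 3 neighbours → 0 H
  atom 12: aromatic c, 2 neighbours → 1 H
  atom 13: aromatic c, 3 neighbours → 0 H
  atom 14: Br (halogen, monovalent) → 0 H
  atom 15: aromatic c, 3 neighbours → 0 H
  atom 16: Cl (halogen, monovalent) → 0 H
  atom 17: aromatic c, 2 neighbours → 1 H
  atom 18: aromatic c, 3 neighbours → 0 H
Totals → C:13, H:7, Br:1, Cl:1, N:1, O:2.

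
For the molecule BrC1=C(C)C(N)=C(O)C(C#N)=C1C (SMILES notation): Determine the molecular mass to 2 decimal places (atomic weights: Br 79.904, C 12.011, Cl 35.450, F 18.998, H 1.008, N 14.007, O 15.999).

First, the molecular formula is C9H9BrN2O (counting implicit H from valence).
  Br: 1 × 79.904 = 79.904
  C: 9 × 12.011 = 108.099
  H: 9 × 1.008 = 9.072
  N: 2 × 14.007 = 28.014
  O: 1 × 15.999 = 15.999
Sum: 1×79.904 + 9×12.011 + 9×1.008 + 2×14.007 + 1×15.999 = 241.088 → 241.09 g/mol.

241.09 g/mol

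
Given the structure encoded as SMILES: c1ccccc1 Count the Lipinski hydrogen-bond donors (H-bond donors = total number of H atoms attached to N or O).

0

Donors: find every N or O and count the H atoms it carries.
  (no N or O atoms present)
Lipinski HBD = 0.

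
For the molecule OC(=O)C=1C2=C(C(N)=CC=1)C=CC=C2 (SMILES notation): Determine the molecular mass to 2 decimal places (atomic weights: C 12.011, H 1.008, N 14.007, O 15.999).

First, the molecular formula is C11H9NO2 (counting implicit H from valence).
  C: 11 × 12.011 = 132.121
  H: 9 × 1.008 = 9.072
  N: 1 × 14.007 = 14.007
  O: 2 × 15.999 = 31.998
Sum: 11×12.011 + 9×1.008 + 1×14.007 + 2×15.999 = 187.198 → 187.20 g/mol.

187.20 g/mol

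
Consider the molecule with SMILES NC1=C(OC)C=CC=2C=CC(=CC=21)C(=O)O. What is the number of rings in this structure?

2

In SMILES, each pair of matching ring-closure digits denotes one ring-closing bond; the number of such bonds equals the number of independent rings.
Ring-closure bonds here: 2.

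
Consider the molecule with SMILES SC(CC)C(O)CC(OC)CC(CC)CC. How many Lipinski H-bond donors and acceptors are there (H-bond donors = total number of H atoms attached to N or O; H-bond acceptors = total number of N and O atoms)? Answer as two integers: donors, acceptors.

Donors: find every N or O and count the H atoms it carries.
  atom 6 (O): bond orders sum to 1 → 1 H
  atom 9 (O): bond orders sum to 2 → 0 H
Lipinski HBD = 1.
Acceptors: N atoms = 0, O atoms = 2 → HBA = 2.

1, 2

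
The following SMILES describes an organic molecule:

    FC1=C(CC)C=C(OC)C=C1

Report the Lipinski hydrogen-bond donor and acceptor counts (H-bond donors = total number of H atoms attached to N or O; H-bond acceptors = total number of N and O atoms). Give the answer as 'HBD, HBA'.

0, 1

Donors: find every N or O and count the H atoms it carries.
  atom 8 (O): bond orders sum to 2 → 0 H
Lipinski HBD = 0.
Acceptors: N atoms = 0, O atoms = 1 → HBA = 1.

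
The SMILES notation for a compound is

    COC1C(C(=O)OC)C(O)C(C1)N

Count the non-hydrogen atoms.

13

Every atom symbol written in the SMILES (organic subset) is one heavy atom; implicit H are not written.
Heavy atoms by element → C:8, N:1, O:4.
Total: 13.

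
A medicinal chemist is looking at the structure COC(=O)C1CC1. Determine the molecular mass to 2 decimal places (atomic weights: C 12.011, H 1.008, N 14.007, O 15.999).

100.12 g/mol

First, the molecular formula is C5H8O2 (counting implicit H from valence).
  C: 5 × 12.011 = 60.055
  H: 8 × 1.008 = 8.064
  O: 2 × 15.999 = 31.998
Sum: 5×12.011 + 8×1.008 + 2×15.999 = 100.117 → 100.12 g/mol.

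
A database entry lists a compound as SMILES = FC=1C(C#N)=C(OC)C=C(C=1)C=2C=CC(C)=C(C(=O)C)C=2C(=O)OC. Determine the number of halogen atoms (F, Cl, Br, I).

1

Halogen atoms appear at heavy-atom position 1 (1×F).
Other groups present: 1 ester, 1 ether, 1 ketone, 1 nitrile.
Halogen count: 1.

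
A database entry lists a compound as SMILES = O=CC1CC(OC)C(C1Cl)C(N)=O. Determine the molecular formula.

Walk through each heavy atom and fill implicit hydrogens from standard valence (C 4, N 3, O 2, S 2, halogen 1):
  atom 1: O, bond orders sum to 2 (valence 2) → 0 H
  atom 2: C, bond orders sum to 3 (valence 4) → 1 H
  atom 3: C, bond orders sum to 3 (valence 4) → 1 H
  atom 4: C, bond orders sum to 2 (valence 4) → 2 H
  atom 5: C, bond orders sum to 3 (valence 4) → 1 H
  atom 6: O, bond orders sum to 2 (valence 2) → 0 H
  atom 7: C, bond orders sum to 1 (valence 4) → 3 H
  atom 8: C, bond orders sum to 3 (valence 4) → 1 H
  atom 9: C, bond orders sum to 3 (valence 4) → 1 H
  atom 10: Cl (halogen, monovalent) → 0 H
  atom 11: C, bond orders sum to 4 (valence 4) → 0 H
  atom 12: N, bond orders sum to 1 (valence 3) → 2 H
  atom 13: O, bond orders sum to 2 (valence 2) → 0 H
Totals → C:8, H:12, Cl:1, N:1, O:3.
In Hill order: C8H12ClNO3.

C8H12ClNO3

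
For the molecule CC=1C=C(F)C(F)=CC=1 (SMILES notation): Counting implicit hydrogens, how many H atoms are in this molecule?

6

Walk through each heavy atom and fill implicit hydrogens from standard valence (C 4, N 3, O 2, S 2, halogen 1):
  atom 1: C, bond orders sum to 1 (valence 4) → 3 H
  atom 2: C, bond orders sum to 4 (valence 4) → 0 H
  atom 3: C, bond orders sum to 3 (valence 4) → 1 H
  atom 4: C, bond orders sum to 4 (valence 4) → 0 H
  atom 5: F (halogen, monovalent) → 0 H
  atom 6: C, bond orders sum to 4 (valence 4) → 0 H
  atom 7: F (halogen, monovalent) → 0 H
  atom 8: C, bond orders sum to 3 (valence 4) → 1 H
  atom 9: C, bond orders sum to 3 (valence 4) → 1 H
Total hydrogens: 6.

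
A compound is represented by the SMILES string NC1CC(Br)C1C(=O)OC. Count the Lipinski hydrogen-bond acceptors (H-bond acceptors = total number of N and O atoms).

N atoms: 1; O atoms: 2.
Lipinski HBA = 1 + 2 = 3.

3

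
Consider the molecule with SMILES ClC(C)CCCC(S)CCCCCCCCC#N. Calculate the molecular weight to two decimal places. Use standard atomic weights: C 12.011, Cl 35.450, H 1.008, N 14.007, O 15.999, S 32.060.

First, the molecular formula is C15H28ClNS (counting implicit H from valence).
  C: 15 × 12.011 = 180.165
  Cl: 1 × 35.450 = 35.450
  H: 28 × 1.008 = 28.224
  N: 1 × 14.007 = 14.007
  S: 1 × 32.060 = 32.060
Sum: 15×12.011 + 1×35.450 + 28×1.008 + 1×14.007 + 1×32.060 = 289.906 → 289.91 g/mol.

289.91 g/mol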